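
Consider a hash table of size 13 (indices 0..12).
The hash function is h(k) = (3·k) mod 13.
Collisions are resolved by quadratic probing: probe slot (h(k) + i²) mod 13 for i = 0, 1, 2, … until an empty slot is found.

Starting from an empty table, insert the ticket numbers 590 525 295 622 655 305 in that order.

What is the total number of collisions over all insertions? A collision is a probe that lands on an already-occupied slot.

590: h=2 → slot 2
525: h=2, probe 2,3 → slot 3
295: h=1 → slot 1
622: h=7 → slot 7
655: h=2, probe 2,3,6 → slot 6
305: h=5 → slot 5
Table: [∅, 295, 590, 525, ∅, 305, 655, 622, ∅, ∅, ∅, ∅, ∅]

3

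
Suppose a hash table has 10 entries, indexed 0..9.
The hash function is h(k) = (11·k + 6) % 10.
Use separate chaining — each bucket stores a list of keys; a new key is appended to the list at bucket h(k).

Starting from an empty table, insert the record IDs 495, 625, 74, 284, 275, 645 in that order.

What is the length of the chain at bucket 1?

495 → bucket 1
625 → bucket 1 (collision)
74 → bucket 0
284 → bucket 0 (collision)
275 → bucket 1 (collision)
645 → bucket 1 (collision)
Final buckets:
0: 74 -> 284
1: 495 -> 625 -> 275 -> 645
2: _
3: _
4: _
5: _
6: _
7: _
8: _
9: _

4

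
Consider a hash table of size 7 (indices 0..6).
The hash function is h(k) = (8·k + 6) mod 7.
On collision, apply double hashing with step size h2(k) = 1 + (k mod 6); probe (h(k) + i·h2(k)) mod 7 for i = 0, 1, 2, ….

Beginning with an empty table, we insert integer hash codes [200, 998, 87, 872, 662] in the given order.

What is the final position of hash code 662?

1

200: h=3 → slot 3
998: h=3, h2=3, probe 3,6 → slot 6
87: h=2 → slot 2
872: h=3, h2=3, probe 3,6,2,5 → slot 5
662: h=3, h2=3, probe 3,6,2,5,1 → slot 1
Table: [—, 662, 87, 200, —, 872, 998]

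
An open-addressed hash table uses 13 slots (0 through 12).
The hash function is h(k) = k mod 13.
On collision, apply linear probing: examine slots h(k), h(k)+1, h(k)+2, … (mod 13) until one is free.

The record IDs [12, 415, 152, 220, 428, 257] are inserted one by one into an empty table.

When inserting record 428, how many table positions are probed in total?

12 hashes to 12; slot 12 is free => place at 12.
415 hashes to 12; 12 taken => place at 0.
152 hashes to 9; slot 9 is free => place at 9.
220 hashes to 12; 12,0 taken => place at 1.
428 hashes to 12; 12,0,1 taken => place at 2.
257 hashes to 10; slot 10 is free => place at 10.
Table: [415, 220, 428, _, _, _, _, _, _, 152, 257, _, 12]

4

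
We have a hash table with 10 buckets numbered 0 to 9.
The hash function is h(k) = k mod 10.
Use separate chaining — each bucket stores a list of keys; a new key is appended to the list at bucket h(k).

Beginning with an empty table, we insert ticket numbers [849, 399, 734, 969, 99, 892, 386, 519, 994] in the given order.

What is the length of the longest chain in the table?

849 -> bucket 9
399 -> bucket 9 (collision)
734 -> bucket 4
969 -> bucket 9 (collision)
99 -> bucket 9 (collision)
892 -> bucket 2
386 -> bucket 6
519 -> bucket 9 (collision)
994 -> bucket 4 (collision)
Final buckets:
0: _
1: _
2: 892
3: _
4: 734 -> 994
5: _
6: 386
7: _
8: _
9: 849 -> 399 -> 969 -> 99 -> 519

5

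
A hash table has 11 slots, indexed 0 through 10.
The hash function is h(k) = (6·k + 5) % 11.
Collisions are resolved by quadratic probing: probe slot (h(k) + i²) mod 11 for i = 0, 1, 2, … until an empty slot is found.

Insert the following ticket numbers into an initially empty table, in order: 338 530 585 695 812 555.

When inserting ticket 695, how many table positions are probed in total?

338 hashes to 9; slot 9 is free → place at 9.
530 hashes to 6; slot 6 is free → place at 6.
585 hashes to 6; 6 taken → place at 7.
695 hashes to 6; 6,7 taken → place at 10.
812 hashes to 4; slot 4 is free → place at 4.
555 hashes to 2; slot 2 is free → place at 2.
Table: [., ., 555, ., 812, ., 530, 585, ., 338, 695]

3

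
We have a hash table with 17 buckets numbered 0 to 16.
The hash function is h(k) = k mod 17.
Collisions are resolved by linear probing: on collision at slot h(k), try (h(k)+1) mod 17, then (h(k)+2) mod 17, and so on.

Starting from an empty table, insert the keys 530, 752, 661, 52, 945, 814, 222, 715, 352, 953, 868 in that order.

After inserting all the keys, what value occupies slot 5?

715

Insert 530: h=3, slot 3 empty → index 3.
Insert 752: h=4, slot 4 empty → index 4.
Insert 661: h=15, slot 15 empty → index 15.
Insert 52: h=1, slot 1 empty → index 1.
Insert 945: h=10, slot 10 empty → index 10.
Insert 814: h=15, slot 15 occupied → index 16.
Insert 222: h=1, slot 1 occupied → index 2.
Insert 715: h=1, slots 1,2,3,4 occupied → index 5.
Insert 352: h=12, slot 12 empty → index 12.
Insert 953: h=1, slots 1,2,3,4,5 occupied → index 6.
Insert 868: h=1, slots 1,2,3,4,5,6 occupied → index 7.
Table: [∅, 52, 222, 530, 752, 715, 953, 868, ∅, ∅, 945, ∅, 352, ∅, ∅, 661, 814]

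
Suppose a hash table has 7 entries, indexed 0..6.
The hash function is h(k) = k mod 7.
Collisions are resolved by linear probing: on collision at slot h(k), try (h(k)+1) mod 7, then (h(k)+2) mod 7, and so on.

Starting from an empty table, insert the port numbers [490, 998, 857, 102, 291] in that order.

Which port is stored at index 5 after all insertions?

102

490: h=0 → slot 0
998: h=4 → slot 4
857: h=3 → slot 3
102: h=4, probe 4,5 → slot 5
291: h=4, probe 4,5,6 → slot 6
Table: [490, ∅, ∅, 857, 998, 102, 291]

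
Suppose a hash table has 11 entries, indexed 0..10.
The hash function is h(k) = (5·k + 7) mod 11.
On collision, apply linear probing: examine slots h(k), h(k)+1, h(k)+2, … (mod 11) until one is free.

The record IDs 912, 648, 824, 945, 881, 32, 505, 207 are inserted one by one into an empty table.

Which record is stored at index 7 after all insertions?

Insert 912: h=2, slot 2 empty → index 2.
Insert 648: h=2, slot 2 occupied → index 3.
Insert 824: h=2, slots 2,3 occupied → index 4.
Insert 945: h=2, slots 2,3,4 occupied → index 5.
Insert 881: h=1, slot 1 empty → index 1.
Insert 32: h=2, slots 2,3,4,5 occupied → index 6.
Insert 505: h=2, slots 2,3,4,5,6 occupied → index 7.
Insert 207: h=8, slot 8 empty → index 8.
Table: [∅, 881, 912, 648, 824, 945, 32, 505, 207, ∅, ∅]

505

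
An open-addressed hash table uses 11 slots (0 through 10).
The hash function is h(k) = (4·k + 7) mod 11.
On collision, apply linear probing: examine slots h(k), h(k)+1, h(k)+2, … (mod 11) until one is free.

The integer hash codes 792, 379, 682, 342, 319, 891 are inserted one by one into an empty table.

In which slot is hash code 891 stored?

10

792 hashes to 7; slot 7 is free → place at 7.
379 hashes to 5; slot 5 is free → place at 5.
682 hashes to 7; 7 taken → place at 8.
342 hashes to 0; slot 0 is free → place at 0.
319 hashes to 7; 7,8 taken → place at 9.
891 hashes to 7; 7,8,9 taken → place at 10.
Table: [342, ., ., ., ., 379, ., 792, 682, 319, 891]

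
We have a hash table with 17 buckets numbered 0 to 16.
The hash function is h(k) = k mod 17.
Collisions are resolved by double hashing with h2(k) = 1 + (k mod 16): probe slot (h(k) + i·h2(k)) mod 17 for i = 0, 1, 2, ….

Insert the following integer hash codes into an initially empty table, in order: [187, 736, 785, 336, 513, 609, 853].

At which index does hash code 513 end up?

Insert 187: h=0, slot 0 empty -> index 0.
Insert 736: h=5, slot 5 empty -> index 5.
Insert 785: h=3, slot 3 empty -> index 3.
Insert 336: h=13, slot 13 empty -> index 13.
Insert 513: h=3, h2=2, slots 3,5 occupied -> index 7.
Insert 609: h=14, slot 14 empty -> index 14.
Insert 853: h=3, h2=6, slot 3 occupied -> index 9.
Table: [187, -, -, 785, -, 736, -, 513, -, 853, -, -, -, 336, 609, -, -]

7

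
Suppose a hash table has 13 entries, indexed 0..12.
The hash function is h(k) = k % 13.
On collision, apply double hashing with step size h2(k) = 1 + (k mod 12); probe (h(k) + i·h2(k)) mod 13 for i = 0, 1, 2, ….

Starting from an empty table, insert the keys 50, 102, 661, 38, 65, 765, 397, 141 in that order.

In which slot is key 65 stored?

50: h=11 => slot 11
102: h=11, h2=7, probe 11,5 => slot 5
661: h=11, h2=2, probe 11,0 => slot 0
38: h=12 => slot 12
65: h=0, h2=6, probe 0,6 => slot 6
765: h=11, h2=10, probe 11,8 => slot 8
397: h=7 => slot 7
141: h=11, h2=10, probe 11,8,5,2 => slot 2
Table: [661, -, 141, -, -, 102, 65, 397, 765, -, -, 50, 38]

6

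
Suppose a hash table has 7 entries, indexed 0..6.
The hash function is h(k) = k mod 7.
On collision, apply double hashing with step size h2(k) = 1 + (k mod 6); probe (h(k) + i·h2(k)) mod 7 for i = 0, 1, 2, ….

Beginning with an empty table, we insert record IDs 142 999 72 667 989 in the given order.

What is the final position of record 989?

1

142 hashes to 2; slot 2 is free → place at 2.
999 hashes to 5; slot 5 is free → place at 5.
72 hashes to 2, h2=1; 2 taken → place at 3.
667 hashes to 2, h2=2; 2 taken → place at 4.
989 hashes to 2, h2=6; 2 taken → place at 1.
Table: [∅, 989, 142, 72, 667, 999, ∅]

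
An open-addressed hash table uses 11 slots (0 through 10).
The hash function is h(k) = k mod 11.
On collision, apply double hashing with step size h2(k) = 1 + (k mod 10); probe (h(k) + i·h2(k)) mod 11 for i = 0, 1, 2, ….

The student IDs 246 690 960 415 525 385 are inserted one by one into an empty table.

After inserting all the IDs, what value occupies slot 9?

415

246: h=4 -> slot 4
690: h=8 -> slot 8
960: h=3 -> slot 3
415: h=8, h2=6, probe 8,3,9 -> slot 9
525: h=8, h2=6, probe 8,3,9,4,10 -> slot 10
385: h=0 -> slot 0
Table: [385, _, _, 960, 246, _, _, _, 690, 415, 525]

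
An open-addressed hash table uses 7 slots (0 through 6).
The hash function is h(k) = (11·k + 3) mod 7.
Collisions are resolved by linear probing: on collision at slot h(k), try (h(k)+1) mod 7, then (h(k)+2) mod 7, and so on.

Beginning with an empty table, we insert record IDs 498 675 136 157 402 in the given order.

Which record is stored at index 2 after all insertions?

136

Insert 498: h=0, slot 0 empty -> index 0.
Insert 675: h=1, slot 1 empty -> index 1.
Insert 136: h=1, slot 1 occupied -> index 2.
Insert 157: h=1, slots 1,2 occupied -> index 3.
Insert 402: h=1, slots 1,2,3 occupied -> index 4.
Table: [498, 675, 136, 157, 402, ., .]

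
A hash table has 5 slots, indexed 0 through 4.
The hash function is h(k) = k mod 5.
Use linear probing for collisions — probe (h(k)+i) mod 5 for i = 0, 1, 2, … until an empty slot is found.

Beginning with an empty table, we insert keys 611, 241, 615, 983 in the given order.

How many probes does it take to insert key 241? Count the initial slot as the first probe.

2

611 hashes to 1; slot 1 is free => place at 1.
241 hashes to 1; 1 taken => place at 2.
615 hashes to 0; slot 0 is free => place at 0.
983 hashes to 3; slot 3 is free => place at 3.
Table: [615, 611, 241, 983, -]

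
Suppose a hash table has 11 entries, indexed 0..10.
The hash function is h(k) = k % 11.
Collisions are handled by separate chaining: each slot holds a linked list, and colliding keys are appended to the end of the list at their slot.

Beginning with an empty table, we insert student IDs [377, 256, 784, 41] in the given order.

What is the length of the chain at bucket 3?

Insert 377: h=3, bucket 3 empty → new chain.
Insert 256: h=3, bucket 3 nonempty → append to chain.
Insert 784: h=3, bucket 3 nonempty → append to chain.
Insert 41: h=8, bucket 8 empty → new chain.
Final buckets:
0: .
1: .
2: .
3: 377 -> 256 -> 784
4: .
5: .
6: .
7: .
8: 41
9: .
10: .

3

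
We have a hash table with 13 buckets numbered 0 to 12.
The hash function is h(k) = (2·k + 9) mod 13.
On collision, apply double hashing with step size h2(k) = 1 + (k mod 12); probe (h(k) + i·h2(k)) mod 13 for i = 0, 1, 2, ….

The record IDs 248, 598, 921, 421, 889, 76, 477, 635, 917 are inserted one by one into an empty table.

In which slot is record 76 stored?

10

Insert 248: h=11, slot 11 empty → index 11.
Insert 598: h=9, slot 9 empty → index 9.
Insert 921: h=5, slot 5 empty → index 5.
Insert 421: h=6, slot 6 empty → index 6.
Insert 889: h=6, h2=2, slot 6 occupied → index 8.
Insert 76: h=5, h2=5, slot 5 occupied → index 10.
Insert 477: h=1, slot 1 empty → index 1.
Insert 635: h=5, h2=12, slot 5 occupied → index 4.
Insert 917: h=10, h2=6, slot 10 occupied → index 3.
Table: [_, 477, _, 917, 635, 921, 421, _, 889, 598, 76, 248, _]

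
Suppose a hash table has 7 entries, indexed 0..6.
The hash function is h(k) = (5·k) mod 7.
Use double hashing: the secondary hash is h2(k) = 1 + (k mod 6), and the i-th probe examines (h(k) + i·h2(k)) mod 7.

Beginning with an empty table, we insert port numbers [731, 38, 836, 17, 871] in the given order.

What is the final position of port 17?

6

731: h=1 -> slot 1
38: h=1, h2=3, probe 1,4 -> slot 4
836: h=1, h2=3, probe 1,4,0 -> slot 0
17: h=1, h2=6, probe 1,0,6 -> slot 6
871: h=1, h2=2, probe 1,3 -> slot 3
Table: [836, 731, ., 871, 38, ., 17]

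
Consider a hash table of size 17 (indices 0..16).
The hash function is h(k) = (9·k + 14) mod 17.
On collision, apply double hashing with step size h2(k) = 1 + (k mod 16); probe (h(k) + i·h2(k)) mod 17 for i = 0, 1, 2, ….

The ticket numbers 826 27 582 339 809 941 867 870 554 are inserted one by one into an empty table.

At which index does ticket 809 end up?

12

826: h=2 → slot 2
27: h=2, h2=12, probe 2,14 → slot 14
582: h=16 → slot 16
339: h=5 → slot 5
809: h=2, h2=10, probe 2,12 → slot 12
941: h=0 → slot 0
867: h=14, h2=4, probe 14,1 → slot 1
870: h=7 → slot 7
554: h=2, h2=11, probe 2,13 → slot 13
Table: [941, 867, 826, ., ., 339, ., 870, ., ., ., ., 809, 554, 27, ., 582]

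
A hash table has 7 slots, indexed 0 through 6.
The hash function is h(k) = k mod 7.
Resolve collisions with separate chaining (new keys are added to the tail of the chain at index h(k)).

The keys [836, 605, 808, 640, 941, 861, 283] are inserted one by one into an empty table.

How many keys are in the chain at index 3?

836 → bucket 3
605 → bucket 3 (collision)
808 → bucket 3 (collision)
640 → bucket 3 (collision)
941 → bucket 3 (collision)
861 → bucket 0
283 → bucket 3 (collision)
Final buckets:
0: 861
1: —
2: —
3: 836 -> 605 -> 808 -> 640 -> 941 -> 283
4: —
5: —
6: —

6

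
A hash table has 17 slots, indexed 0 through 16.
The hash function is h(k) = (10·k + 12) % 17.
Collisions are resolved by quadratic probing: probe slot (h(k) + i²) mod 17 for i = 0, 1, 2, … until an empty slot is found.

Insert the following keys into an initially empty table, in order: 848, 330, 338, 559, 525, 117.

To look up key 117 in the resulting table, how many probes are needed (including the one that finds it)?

848: h=9 => slot 9
330: h=14 => slot 14
338: h=9, probe 9,10 => slot 10
559: h=9, probe 9,10,13 => slot 13
525: h=9, probe 9,10,13,1 => slot 1
117: h=9, probe 9,10,13,1,8 => slot 8
Table: [-, 525, -, -, -, -, -, -, 117, 848, 338, -, -, 559, 330, -, -]
Lookup 117: h=9, probe 9,10,13,1,8 → found at 8.

5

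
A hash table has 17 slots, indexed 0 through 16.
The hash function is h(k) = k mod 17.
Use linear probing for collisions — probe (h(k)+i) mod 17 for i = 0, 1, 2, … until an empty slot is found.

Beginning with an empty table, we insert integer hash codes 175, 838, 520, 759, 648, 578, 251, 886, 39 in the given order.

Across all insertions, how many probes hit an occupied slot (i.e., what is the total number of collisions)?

4

175 hashes to 5; slot 5 is free -> place at 5.
838 hashes to 5; 5 taken -> place at 6.
520 hashes to 10; slot 10 is free -> place at 10.
759 hashes to 11; slot 11 is free -> place at 11.
648 hashes to 2; slot 2 is free -> place at 2.
578 hashes to 0; slot 0 is free -> place at 0.
251 hashes to 13; slot 13 is free -> place at 13.
886 hashes to 2; 2 taken -> place at 3.
39 hashes to 5; 5,6 taken -> place at 7.
Table: [578, ∅, 648, 886, ∅, 175, 838, 39, ∅, ∅, 520, 759, ∅, 251, ∅, ∅, ∅]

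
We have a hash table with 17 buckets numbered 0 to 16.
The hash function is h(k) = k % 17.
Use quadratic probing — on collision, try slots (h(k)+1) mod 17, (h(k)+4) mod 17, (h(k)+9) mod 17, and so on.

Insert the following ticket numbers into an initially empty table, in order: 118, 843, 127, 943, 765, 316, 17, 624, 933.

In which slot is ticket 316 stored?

11

Insert 118: h=16, slot 16 empty → index 16.
Insert 843: h=10, slot 10 empty → index 10.
Insert 127: h=8, slot 8 empty → index 8.
Insert 943: h=8, slot 8 occupied → index 9.
Insert 765: h=0, slot 0 empty → index 0.
Insert 316: h=10, slot 10 occupied → index 11.
Insert 17: h=0, slot 0 occupied → index 1.
Insert 624: h=12, slot 12 empty → index 12.
Insert 933: h=15, slot 15 empty → index 15.
Table: [765, 17, ∅, ∅, ∅, ∅, ∅, ∅, 127, 943, 843, 316, 624, ∅, ∅, 933, 118]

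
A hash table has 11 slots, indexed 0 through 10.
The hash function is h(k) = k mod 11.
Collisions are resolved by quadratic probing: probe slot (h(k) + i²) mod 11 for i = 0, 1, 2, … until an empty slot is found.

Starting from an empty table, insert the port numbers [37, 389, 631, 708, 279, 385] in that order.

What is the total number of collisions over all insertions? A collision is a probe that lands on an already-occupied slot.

10

37: h=4 → slot 4
389: h=4, probe 4,5 → slot 5
631: h=4, probe 4,5,8 → slot 8
708: h=4, probe 4,5,8,2 → slot 2
279: h=4, probe 4,5,8,2,9 → slot 9
385: h=0 → slot 0
Table: [385, _, 708, _, 37, 389, _, _, 631, 279, _]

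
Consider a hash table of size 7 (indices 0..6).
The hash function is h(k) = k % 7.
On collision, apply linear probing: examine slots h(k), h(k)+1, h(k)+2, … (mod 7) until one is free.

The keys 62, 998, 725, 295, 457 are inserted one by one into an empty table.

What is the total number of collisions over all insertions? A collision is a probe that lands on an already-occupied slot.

1

Insert 62: h=6, slot 6 empty → index 6.
Insert 998: h=4, slot 4 empty → index 4.
Insert 725: h=4, slot 4 occupied → index 5.
Insert 295: h=1, slot 1 empty → index 1.
Insert 457: h=2, slot 2 empty → index 2.
Table: [_, 295, 457, _, 998, 725, 62]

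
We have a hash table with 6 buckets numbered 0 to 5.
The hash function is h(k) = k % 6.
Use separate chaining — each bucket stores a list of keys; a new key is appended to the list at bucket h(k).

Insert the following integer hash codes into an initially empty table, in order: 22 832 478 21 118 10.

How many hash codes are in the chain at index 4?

5

22 → bucket 4
832 → bucket 4 (collision)
478 → bucket 4 (collision)
21 → bucket 3
118 → bucket 4 (collision)
10 → bucket 4 (collision)
Final buckets:
0: _
1: _
2: _
3: 21
4: 22 -> 832 -> 478 -> 118 -> 10
5: _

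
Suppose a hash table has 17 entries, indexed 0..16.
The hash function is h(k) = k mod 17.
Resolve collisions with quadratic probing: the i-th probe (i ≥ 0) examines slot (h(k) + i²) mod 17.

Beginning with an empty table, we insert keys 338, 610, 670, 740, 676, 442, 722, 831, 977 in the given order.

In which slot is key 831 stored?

338: h=15 => slot 15
610: h=15, probe 15,16 => slot 16
670: h=7 => slot 7
740: h=9 => slot 9
676: h=13 => slot 13
442: h=0 => slot 0
722: h=8 => slot 8
831: h=15, probe 15,16,2 => slot 2
977: h=8, probe 8,9,12 => slot 12
Table: [442, —, 831, —, —, —, —, 670, 722, 740, —, —, 977, 676, —, 338, 610]

2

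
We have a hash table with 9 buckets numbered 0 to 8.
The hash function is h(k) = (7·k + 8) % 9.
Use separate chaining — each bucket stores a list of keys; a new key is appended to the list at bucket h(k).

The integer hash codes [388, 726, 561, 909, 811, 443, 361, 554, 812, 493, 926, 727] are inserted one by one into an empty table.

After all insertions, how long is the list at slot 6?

Insert 388: h=6, bucket 6 empty -> new chain.
Insert 726: h=5, bucket 5 empty -> new chain.
Insert 561: h=2, bucket 2 empty -> new chain.
Insert 909: h=8, bucket 8 empty -> new chain.
Insert 811: h=6, bucket 6 nonempty -> append to chain.
Insert 443: h=4, bucket 4 empty -> new chain.
Insert 361: h=6, bucket 6 nonempty -> append to chain.
Insert 554: h=7, bucket 7 empty -> new chain.
Insert 812: h=4, bucket 4 nonempty -> append to chain.
Insert 493: h=3, bucket 3 empty -> new chain.
Insert 926: h=1, bucket 1 empty -> new chain.
Insert 727: h=3, bucket 3 nonempty -> append to chain.
Final buckets:
0: .
1: 926
2: 561
3: 493 -> 727
4: 443 -> 812
5: 726
6: 388 -> 811 -> 361
7: 554
8: 909

3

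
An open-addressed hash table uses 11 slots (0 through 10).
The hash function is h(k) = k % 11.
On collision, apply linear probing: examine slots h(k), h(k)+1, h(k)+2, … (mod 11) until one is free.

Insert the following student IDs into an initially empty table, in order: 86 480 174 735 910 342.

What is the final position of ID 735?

Insert 86: h=9, slot 9 empty → index 9.
Insert 480: h=7, slot 7 empty → index 7.
Insert 174: h=9, slot 9 occupied → index 10.
Insert 735: h=9, slots 9,10 occupied → index 0.
Insert 910: h=8, slot 8 empty → index 8.
Insert 342: h=1, slot 1 empty → index 1.
Table: [735, 342, ∅, ∅, ∅, ∅, ∅, 480, 910, 86, 174]

0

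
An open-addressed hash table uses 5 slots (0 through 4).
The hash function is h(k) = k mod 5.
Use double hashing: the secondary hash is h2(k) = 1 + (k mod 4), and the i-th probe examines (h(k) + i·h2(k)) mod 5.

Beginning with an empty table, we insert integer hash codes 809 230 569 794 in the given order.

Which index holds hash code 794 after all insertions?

2

809 hashes to 4; slot 4 is free -> place at 4.
230 hashes to 0; slot 0 is free -> place at 0.
569 hashes to 4, h2=2; 4 taken -> place at 1.
794 hashes to 4, h2=3; 4 taken -> place at 2.
Table: [230, 569, 794, ∅, 809]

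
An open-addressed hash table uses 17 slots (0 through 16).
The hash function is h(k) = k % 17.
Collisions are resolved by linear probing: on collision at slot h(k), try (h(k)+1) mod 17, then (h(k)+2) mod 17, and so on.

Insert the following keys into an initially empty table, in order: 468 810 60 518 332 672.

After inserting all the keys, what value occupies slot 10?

60

468 hashes to 9; slot 9 is free => place at 9.
810 hashes to 11; slot 11 is free => place at 11.
60 hashes to 9; 9 taken => place at 10.
518 hashes to 8; slot 8 is free => place at 8.
332 hashes to 9; 9,10,11 taken => place at 12.
672 hashes to 9; 9,10,11,12 taken => place at 13.
Table: [_, _, _, _, _, _, _, _, 518, 468, 60, 810, 332, 672, _, _, _]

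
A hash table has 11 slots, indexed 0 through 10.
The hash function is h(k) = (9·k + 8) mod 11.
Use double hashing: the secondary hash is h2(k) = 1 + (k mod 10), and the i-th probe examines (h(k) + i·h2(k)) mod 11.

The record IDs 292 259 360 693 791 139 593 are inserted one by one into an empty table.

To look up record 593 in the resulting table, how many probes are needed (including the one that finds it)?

292 hashes to 7; slot 7 is free -> place at 7.
259 hashes to 7, h2=10; 7 taken -> place at 6.
360 hashes to 3; slot 3 is free -> place at 3.
693 hashes to 8; slot 8 is free -> place at 8.
791 hashes to 10; slot 10 is free -> place at 10.
139 hashes to 5; slot 5 is free -> place at 5.
593 hashes to 10, h2=4; 10,3,7 taken -> place at 0.
Table: [593, ∅, ∅, 360, ∅, 139, 259, 292, 693, ∅, 791]
Lookup 593: h=10, h2=4, probe 10,3,7,0 → found at 0.

4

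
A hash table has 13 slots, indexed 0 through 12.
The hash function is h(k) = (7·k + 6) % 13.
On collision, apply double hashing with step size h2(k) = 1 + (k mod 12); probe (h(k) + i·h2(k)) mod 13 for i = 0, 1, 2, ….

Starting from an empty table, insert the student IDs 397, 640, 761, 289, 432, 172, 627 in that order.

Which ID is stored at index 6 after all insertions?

172

Insert 397: h=3, slot 3 empty => index 3.
Insert 640: h=1, slot 1 empty => index 1.
Insert 761: h=3, h2=6, slot 3 occupied => index 9.
Insert 289: h=1, h2=2, slots 1,3 occupied => index 5.
Insert 432: h=1, h2=1, slot 1 occupied => index 2.
Insert 172: h=1, h2=5, slot 1 occupied => index 6.
Insert 627: h=1, h2=4, slots 1,5,9 occupied => index 0.
Table: [627, 640, 432, 397, -, 289, 172, -, -, 761, -, -, -]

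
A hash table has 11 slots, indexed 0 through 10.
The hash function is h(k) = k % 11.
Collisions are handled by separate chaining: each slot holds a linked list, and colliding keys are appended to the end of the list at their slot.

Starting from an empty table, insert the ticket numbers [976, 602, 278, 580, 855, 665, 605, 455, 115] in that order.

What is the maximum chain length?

4

976 -> bucket 8
602 -> bucket 8 (collision)
278 -> bucket 3
580 -> bucket 8 (collision)
855 -> bucket 8 (collision)
665 -> bucket 5
605 -> bucket 0
455 -> bucket 4
115 -> bucket 5 (collision)
Final buckets:
0: 605
1: —
2: —
3: 278
4: 455
5: 665 -> 115
6: —
7: —
8: 976 -> 602 -> 580 -> 855
9: —
10: —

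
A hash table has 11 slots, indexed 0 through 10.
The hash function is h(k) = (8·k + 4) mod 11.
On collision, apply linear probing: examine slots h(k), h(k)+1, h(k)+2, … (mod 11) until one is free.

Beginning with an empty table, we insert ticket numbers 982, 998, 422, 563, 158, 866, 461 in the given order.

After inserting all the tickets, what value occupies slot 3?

422

982 hashes to 6; slot 6 is free => place at 6.
998 hashes to 2; slot 2 is free => place at 2.
422 hashes to 3; slot 3 is free => place at 3.
563 hashes to 9; slot 9 is free => place at 9.
158 hashes to 3; 3 taken => place at 4.
866 hashes to 2; 2,3,4 taken => place at 5.
461 hashes to 7; slot 7 is free => place at 7.
Table: [_, _, 998, 422, 158, 866, 982, 461, _, 563, _]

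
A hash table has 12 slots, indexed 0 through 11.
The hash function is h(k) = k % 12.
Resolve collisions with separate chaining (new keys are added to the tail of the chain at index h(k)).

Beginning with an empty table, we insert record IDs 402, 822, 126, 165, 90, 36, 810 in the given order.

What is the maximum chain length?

5

402 -> bucket 6
822 -> bucket 6 (collision)
126 -> bucket 6 (collision)
165 -> bucket 9
90 -> bucket 6 (collision)
36 -> bucket 0
810 -> bucket 6 (collision)
Final buckets:
0: 36
1: —
2: —
3: —
4: —
5: —
6: 402 -> 822 -> 126 -> 90 -> 810
7: —
8: —
9: 165
10: —
11: —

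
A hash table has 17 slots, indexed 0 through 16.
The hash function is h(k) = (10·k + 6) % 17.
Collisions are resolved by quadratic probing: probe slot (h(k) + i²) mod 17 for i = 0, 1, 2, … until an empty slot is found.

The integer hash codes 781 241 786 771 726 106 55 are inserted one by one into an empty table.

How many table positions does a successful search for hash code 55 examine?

781 hashes to 13; slot 13 is free => place at 13.
241 hashes to 2; slot 2 is free => place at 2.
786 hashes to 12; slot 12 is free => place at 12.
771 hashes to 15; slot 15 is free => place at 15.
726 hashes to 7; slot 7 is free => place at 7.
106 hashes to 12; 12,13 taken => place at 16.
55 hashes to 12; 12,13,16 taken => place at 4.
Table: [., ., 241, ., 55, ., ., 726, ., ., ., ., 786, 781, ., 771, 106]
Lookup 55: h=12, probe 12,13,16,4 → found at 4.

4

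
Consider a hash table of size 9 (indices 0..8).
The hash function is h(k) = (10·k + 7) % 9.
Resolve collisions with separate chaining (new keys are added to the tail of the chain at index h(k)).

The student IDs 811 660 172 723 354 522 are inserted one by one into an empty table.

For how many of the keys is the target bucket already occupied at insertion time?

3

Insert 811: h=8, bucket 8 empty → new chain.
Insert 660: h=1, bucket 1 empty → new chain.
Insert 172: h=8, bucket 8 nonempty → append to chain.
Insert 723: h=1, bucket 1 nonempty → append to chain.
Insert 354: h=1, bucket 1 nonempty → append to chain.
Insert 522: h=7, bucket 7 empty → new chain.
Final buckets:
0: _
1: 660 -> 723 -> 354
2: _
3: _
4: _
5: _
6: _
7: 522
8: 811 -> 172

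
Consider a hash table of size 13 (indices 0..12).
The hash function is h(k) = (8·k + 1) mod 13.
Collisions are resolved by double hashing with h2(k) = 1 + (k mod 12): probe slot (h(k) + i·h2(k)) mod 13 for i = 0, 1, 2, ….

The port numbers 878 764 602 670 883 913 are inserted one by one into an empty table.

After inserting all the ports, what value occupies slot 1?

670

878 hashes to 5; slot 5 is free → place at 5.
764 hashes to 3; slot 3 is free → place at 3.
602 hashes to 7; slot 7 is free → place at 7.
670 hashes to 5, h2=11; 5,3 taken → place at 1.
883 hashes to 6; slot 6 is free → place at 6.
913 hashes to 12; slot 12 is free → place at 12.
Table: [∅, 670, ∅, 764, ∅, 878, 883, 602, ∅, ∅, ∅, ∅, 913]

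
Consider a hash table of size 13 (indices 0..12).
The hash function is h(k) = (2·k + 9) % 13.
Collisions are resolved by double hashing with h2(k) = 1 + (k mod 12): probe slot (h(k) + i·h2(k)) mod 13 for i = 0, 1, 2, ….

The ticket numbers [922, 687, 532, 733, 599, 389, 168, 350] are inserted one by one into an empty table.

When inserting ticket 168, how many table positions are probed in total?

2

922 hashes to 7; slot 7 is free => place at 7.
687 hashes to 5; slot 5 is free => place at 5.
532 hashes to 7, h2=5; 7 taken => place at 12.
733 hashes to 6; slot 6 is free => place at 6.
599 hashes to 11; slot 11 is free => place at 11.
389 hashes to 7, h2=6; 7 taken => place at 0.
168 hashes to 7, h2=1; 7 taken => place at 8.
350 hashes to 7, h2=3; 7 taken => place at 10.
Table: [389, ∅, ∅, ∅, ∅, 687, 733, 922, 168, ∅, 350, 599, 532]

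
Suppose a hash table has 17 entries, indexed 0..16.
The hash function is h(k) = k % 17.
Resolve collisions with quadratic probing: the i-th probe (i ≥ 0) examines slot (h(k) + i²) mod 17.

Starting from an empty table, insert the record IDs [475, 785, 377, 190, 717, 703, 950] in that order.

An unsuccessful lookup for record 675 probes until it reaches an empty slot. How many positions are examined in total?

2

475 hashes to 16; slot 16 is free -> place at 16.
785 hashes to 3; slot 3 is free -> place at 3.
377 hashes to 3; 3 taken -> place at 4.
190 hashes to 3; 3,4 taken -> place at 7.
717 hashes to 3; 3,4,7 taken -> place at 12.
703 hashes to 6; slot 6 is free -> place at 6.
950 hashes to 15; slot 15 is free -> place at 15.
Table: [., ., ., 785, 377, ., 703, 190, ., ., ., ., 717, ., ., 950, 475]
Lookup 675: h=12, probe 12,13 → slot 13 empty, not found.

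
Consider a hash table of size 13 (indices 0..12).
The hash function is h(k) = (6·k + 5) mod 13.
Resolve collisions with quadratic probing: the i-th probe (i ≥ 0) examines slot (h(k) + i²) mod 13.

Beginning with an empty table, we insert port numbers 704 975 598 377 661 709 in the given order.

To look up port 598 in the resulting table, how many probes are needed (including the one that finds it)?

Insert 704: h=4, slot 4 empty => index 4.
Insert 975: h=5, slot 5 empty => index 5.
Insert 598: h=5, slot 5 occupied => index 6.
Insert 377: h=5, slots 5,6 occupied => index 9.
Insert 661: h=6, slot 6 occupied => index 7.
Insert 709: h=8, slot 8 empty => index 8.
Table: [_, _, _, _, 704, 975, 598, 661, 709, 377, _, _, _]
Lookup 598: h=5, probe 5,6 → found at 6.

2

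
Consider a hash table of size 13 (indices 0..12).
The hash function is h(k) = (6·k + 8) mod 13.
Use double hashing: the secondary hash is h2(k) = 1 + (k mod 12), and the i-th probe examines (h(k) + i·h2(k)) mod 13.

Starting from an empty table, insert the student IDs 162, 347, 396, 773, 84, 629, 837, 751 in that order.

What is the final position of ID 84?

7

Insert 162: h=5, slot 5 empty -> index 5.
Insert 347: h=10, slot 10 empty -> index 10.
Insert 396: h=5, h2=1, slot 5 occupied -> index 6.
Insert 773: h=5, h2=6, slot 5 occupied -> index 11.
Insert 84: h=5, h2=1, slots 5,6 occupied -> index 7.
Insert 629: h=12, slot 12 empty -> index 12.
Insert 837: h=12, h2=10, slot 12 occupied -> index 9.
Insert 751: h=3, slot 3 empty -> index 3.
Table: [-, -, -, 751, -, 162, 396, 84, -, 837, 347, 773, 629]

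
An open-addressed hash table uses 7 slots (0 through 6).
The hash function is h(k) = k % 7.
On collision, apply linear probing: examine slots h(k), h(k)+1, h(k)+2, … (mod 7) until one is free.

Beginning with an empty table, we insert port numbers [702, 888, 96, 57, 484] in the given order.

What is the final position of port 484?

Insert 702: h=2, slot 2 empty => index 2.
Insert 888: h=6, slot 6 empty => index 6.
Insert 96: h=5, slot 5 empty => index 5.
Insert 57: h=1, slot 1 empty => index 1.
Insert 484: h=1, slots 1,2 occupied => index 3.
Table: [∅, 57, 702, 484, ∅, 96, 888]

3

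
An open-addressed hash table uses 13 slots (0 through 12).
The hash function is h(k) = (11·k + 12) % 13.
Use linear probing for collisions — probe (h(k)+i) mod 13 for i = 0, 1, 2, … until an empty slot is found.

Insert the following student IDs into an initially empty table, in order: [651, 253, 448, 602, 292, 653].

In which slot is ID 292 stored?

2

651: h=10 -> slot 10
253: h=0 -> slot 0
448: h=0, probe 0,1 -> slot 1
602: h=4 -> slot 4
292: h=0, probe 0,1,2 -> slot 2
653: h=6 -> slot 6
Table: [253, 448, 292, ., 602, ., 653, ., ., ., 651, ., .]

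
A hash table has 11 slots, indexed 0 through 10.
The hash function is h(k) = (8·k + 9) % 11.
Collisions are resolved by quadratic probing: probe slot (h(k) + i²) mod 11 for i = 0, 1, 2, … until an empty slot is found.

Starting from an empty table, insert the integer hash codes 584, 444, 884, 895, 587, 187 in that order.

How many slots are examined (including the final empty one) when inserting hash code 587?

584: h=6 => slot 6
444: h=8 => slot 8
884: h=8, probe 8,9 => slot 9
895: h=8, probe 8,9,1 => slot 1
587: h=8, probe 8,9,1,6,2 => slot 2
187: h=9, probe 9,10 => slot 10
Table: [∅, 895, 587, ∅, ∅, ∅, 584, ∅, 444, 884, 187]

5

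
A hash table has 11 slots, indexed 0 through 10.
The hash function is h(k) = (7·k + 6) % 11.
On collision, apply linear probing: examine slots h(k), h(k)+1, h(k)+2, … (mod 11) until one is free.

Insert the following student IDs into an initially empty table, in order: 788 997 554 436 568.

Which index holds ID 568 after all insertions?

4

788: h=0 -> slot 0
997: h=0, probe 0,1 -> slot 1
554: h=1, probe 1,2 -> slot 2
436: h=0, probe 0,1,2,3 -> slot 3
568: h=0, probe 0,1,2,3,4 -> slot 4
Table: [788, 997, 554, 436, 568, —, —, —, —, —, —]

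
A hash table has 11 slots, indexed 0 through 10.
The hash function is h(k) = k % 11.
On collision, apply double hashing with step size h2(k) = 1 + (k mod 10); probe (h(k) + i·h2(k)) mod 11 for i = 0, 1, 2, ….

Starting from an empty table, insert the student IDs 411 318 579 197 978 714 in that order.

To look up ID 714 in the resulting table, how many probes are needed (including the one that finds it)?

3

411 hashes to 4; slot 4 is free → place at 4.
318 hashes to 10; slot 10 is free → place at 10.
579 hashes to 7; slot 7 is free → place at 7.
197 hashes to 10, h2=8; 10,7,4 taken → place at 1.
978 hashes to 10, h2=9; 10 taken → place at 8.
714 hashes to 10, h2=5; 10,4 taken → place at 9.
Table: [-, 197, -, -, 411, -, -, 579, 978, 714, 318]
Lookup 714: h=10, h2=5, probe 10,4,9 → found at 9.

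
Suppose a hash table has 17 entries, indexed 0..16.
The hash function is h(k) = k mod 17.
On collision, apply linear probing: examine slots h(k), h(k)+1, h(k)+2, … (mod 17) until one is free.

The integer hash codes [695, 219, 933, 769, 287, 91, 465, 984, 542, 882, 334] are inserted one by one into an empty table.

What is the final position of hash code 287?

1

Insert 695: h=15, slot 15 empty -> index 15.
Insert 219: h=15, slot 15 occupied -> index 16.
Insert 933: h=15, slots 15,16 occupied -> index 0.
Insert 769: h=4, slot 4 empty -> index 4.
Insert 287: h=15, slots 15,16,0 occupied -> index 1.
Insert 91: h=6, slot 6 empty -> index 6.
Insert 465: h=6, slot 6 occupied -> index 7.
Insert 984: h=15, slots 15,16,0,1 occupied -> index 2.
Insert 542: h=15, slots 15,16,0,1,2 occupied -> index 3.
Insert 882: h=15, slots 15,16,0,1,2,3,4 occupied -> index 5.
Insert 334: h=11, slot 11 empty -> index 11.
Table: [933, 287, 984, 542, 769, 882, 91, 465, _, _, _, 334, _, _, _, 695, 219]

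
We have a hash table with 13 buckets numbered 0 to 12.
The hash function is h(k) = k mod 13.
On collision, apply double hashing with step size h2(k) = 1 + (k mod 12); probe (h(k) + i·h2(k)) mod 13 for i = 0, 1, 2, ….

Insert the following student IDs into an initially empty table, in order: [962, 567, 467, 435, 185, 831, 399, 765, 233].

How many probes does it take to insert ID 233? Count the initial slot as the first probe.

962 hashes to 0; slot 0 is free => place at 0.
567 hashes to 8; slot 8 is free => place at 8.
467 hashes to 12; slot 12 is free => place at 12.
435 hashes to 6; slot 6 is free => place at 6.
185 hashes to 3; slot 3 is free => place at 3.
831 hashes to 12, h2=4; 12,3 taken => place at 7.
399 hashes to 9; slot 9 is free => place at 9.
765 hashes to 11; slot 11 is free => place at 11.
233 hashes to 12, h2=6; 12 taken => place at 5.
Table: [962, ∅, ∅, 185, ∅, 233, 435, 831, 567, 399, ∅, 765, 467]

2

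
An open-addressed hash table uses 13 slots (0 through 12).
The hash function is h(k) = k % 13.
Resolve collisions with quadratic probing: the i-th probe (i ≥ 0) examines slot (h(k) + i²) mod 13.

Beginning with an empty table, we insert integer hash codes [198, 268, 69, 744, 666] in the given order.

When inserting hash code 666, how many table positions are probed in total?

198: h=3 -> slot 3
268: h=8 -> slot 8
69: h=4 -> slot 4
744: h=3, probe 3,4,7 -> slot 7
666: h=3, probe 3,4,7,12 -> slot 12
Table: [_, _, _, 198, 69, _, _, 744, 268, _, _, _, 666]

4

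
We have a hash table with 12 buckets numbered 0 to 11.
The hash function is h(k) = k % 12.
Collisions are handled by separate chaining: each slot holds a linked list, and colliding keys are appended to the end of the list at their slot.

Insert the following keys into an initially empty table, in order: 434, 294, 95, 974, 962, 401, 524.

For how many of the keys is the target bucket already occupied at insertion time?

434 -> bucket 2
294 -> bucket 6
95 -> bucket 11
974 -> bucket 2 (collision)
962 -> bucket 2 (collision)
401 -> bucket 5
524 -> bucket 8
Final buckets:
0: .
1: .
2: 434 -> 974 -> 962
3: .
4: .
5: 401
6: 294
7: .
8: 524
9: .
10: .
11: 95

2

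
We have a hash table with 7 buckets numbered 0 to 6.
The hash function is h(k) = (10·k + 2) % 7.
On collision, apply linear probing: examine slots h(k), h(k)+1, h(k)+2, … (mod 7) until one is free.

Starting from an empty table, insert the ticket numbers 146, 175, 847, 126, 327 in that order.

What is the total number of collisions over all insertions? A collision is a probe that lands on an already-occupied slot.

146: h=6 → slot 6
175: h=2 → slot 2
847: h=2, probe 2,3 → slot 3
126: h=2, probe 2,3,4 → slot 4
327: h=3, probe 3,4,5 → slot 5
Table: [—, —, 175, 847, 126, 327, 146]

5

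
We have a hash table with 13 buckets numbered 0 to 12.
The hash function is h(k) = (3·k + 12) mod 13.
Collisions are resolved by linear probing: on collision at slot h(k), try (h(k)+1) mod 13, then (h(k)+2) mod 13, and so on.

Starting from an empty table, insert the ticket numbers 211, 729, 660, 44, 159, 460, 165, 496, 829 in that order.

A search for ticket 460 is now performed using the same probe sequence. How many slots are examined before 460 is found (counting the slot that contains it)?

211 hashes to 8; slot 8 is free → place at 8.
729 hashes to 2; slot 2 is free → place at 2.
660 hashes to 3; slot 3 is free → place at 3.
44 hashes to 1; slot 1 is free → place at 1.
159 hashes to 8; 8 taken → place at 9.
460 hashes to 1; 1,2,3 taken → place at 4.
165 hashes to 0; slot 0 is free → place at 0.
496 hashes to 5; slot 5 is free → place at 5.
829 hashes to 3; 3,4,5 taken → place at 6.
Table: [165, 44, 729, 660, 460, 496, 829, —, 211, 159, —, —, —]
Lookup 460: h=1, probe 1,2,3,4 → found at 4.

4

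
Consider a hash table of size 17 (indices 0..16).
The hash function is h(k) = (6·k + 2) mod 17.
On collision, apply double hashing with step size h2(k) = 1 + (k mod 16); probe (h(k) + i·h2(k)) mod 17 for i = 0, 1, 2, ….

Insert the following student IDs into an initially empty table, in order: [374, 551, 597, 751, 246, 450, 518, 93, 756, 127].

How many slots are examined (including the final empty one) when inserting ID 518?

Insert 374: h=2, slot 2 empty → index 2.
Insert 551: h=10, slot 10 empty → index 10.
Insert 597: h=14, slot 14 empty → index 14.
Insert 751: h=3, slot 3 empty → index 3.
Insert 246: h=16, slot 16 empty → index 16.
Insert 450: h=16, h2=3, slots 16,2 occupied → index 5.
Insert 518: h=16, h2=7, slot 16 occupied → index 6.
Insert 93: h=16, h2=14, slot 16 occupied → index 13.
Insert 756: h=16, h2=5, slot 16 occupied → index 4.
Insert 127: h=16, h2=16, slot 16 occupied → index 15.
Table: [∅, ∅, 374, 751, 756, 450, 518, ∅, ∅, ∅, 551, ∅, ∅, 93, 597, 127, 246]

2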